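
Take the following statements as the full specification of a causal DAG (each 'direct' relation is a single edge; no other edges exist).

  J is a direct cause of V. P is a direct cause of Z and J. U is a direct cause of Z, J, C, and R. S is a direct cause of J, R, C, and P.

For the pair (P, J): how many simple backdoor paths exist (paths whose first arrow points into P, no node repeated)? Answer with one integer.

A backdoor path from P to J is any simple undirected path whose first edge points into P (i.e. leaves P via a parent).
Parents of P: {S}.
Enumerating:
  P1: P <- S -> R <- U -> J
  P2: P <- S -> C <- U -> J
  P3: P <- S -> J
That exhausts the simple backdoor paths. Count: 3.

3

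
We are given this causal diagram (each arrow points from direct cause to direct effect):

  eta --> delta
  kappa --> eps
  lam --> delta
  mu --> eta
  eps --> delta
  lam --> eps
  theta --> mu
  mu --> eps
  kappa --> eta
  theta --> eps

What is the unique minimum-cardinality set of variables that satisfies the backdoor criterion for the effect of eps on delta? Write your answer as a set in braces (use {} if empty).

{eta, lam}

Variables eligible for adjustment (non-descendants of eps, excluding eps and delta): {eta, kappa, lam, mu, theta}.
Backdoor paths from eps to delta:
  P1: eps <- theta -> mu -> eta -> delta
  P2: eps <- kappa -> eta -> delta
  P3: eps <- lam -> delta
  P4: eps <- mu -> eta -> delta
The empty set is not sufficient: P1 (eps <- theta -> mu -> eta -> delta) has no collider blocking it and no conditioned non-collider, so it is open.
Try {eta, lam}:
  P1: blocked at chain node eta ∈ conditioning set.
  P2: blocked at chain node eta ∈ conditioning set.
  P3: blocked at fork node lam ∈ conditioning set.
  P4: blocked at chain node eta ∈ conditioning set.
{eta, lam} contains no descendant of eps and blocks every backdoor path.
Every element of {eta, lam} is needed (dropping eta leaves P1 open; dropping lam leaves P3 open), so no proper subset is valid.
Among all size-2 subsets of the eligible variables, only {eta, lam} blocks every backdoor path, so it is the unique smallest valid adjustment set.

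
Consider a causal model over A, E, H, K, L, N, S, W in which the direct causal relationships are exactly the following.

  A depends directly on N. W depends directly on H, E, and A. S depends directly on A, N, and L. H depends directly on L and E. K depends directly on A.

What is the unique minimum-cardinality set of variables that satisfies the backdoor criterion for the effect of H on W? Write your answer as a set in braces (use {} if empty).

{E}

Variables eligible for adjustment (non-descendants of H, excluding H and W): {A, E, K, L, N, S}.
Backdoor paths from H to W:
  P1: H <- E -> W
  P2: H <- L -> S <- N -> A -> W
  P3: H <- L -> S <- A -> W
The empty set is not sufficient: P1 (H <- E -> W) has no collider blocking it and no conditioned non-collider, so it is open.
Try {E}:
  P1: blocked at fork node E ∈ conditioning set.
  P2: blocked at collider S (neither it nor any descendant is in the conditioning set).
  P3: blocked at collider S (neither it nor any descendant is in the conditioning set).
{E} contains no descendant of H and blocks every backdoor path.
No other singleton works — e.g. {N} leaves P1 open — so {E} is the unique smallest valid adjustment set.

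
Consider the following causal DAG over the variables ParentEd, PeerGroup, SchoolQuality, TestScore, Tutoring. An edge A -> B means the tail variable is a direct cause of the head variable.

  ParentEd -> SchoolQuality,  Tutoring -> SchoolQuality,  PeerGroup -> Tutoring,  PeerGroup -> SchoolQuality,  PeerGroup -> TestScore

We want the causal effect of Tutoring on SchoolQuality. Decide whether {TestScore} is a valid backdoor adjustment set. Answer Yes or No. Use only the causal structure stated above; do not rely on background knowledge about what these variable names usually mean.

Backdoor paths from Tutoring to SchoolQuality (paths whose first edge points into Tutoring):
  P1: Tutoring <- PeerGroup -> SchoolQuality
Condition 1 (no descendant of Tutoring in the set): holds — descendants of Tutoring are {SchoolQuality}; none are in {TestScore}.
Condition 2 (every backdoor path blocked by {TestScore}):
  P1: open — no interior node is in the conditioning set.
{TestScore} does not satisfy the backdoor criterion.

No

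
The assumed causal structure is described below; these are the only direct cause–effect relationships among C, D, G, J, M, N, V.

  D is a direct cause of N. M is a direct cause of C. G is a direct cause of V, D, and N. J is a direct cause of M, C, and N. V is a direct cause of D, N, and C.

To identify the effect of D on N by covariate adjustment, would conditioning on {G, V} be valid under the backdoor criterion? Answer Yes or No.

Backdoor paths from D to N (paths whose first edge points into D):
  P1: D <- G -> V -> C <- J -> N
  P2: D <- G -> V -> C <- M <- J -> N
  P3: D <- G -> V -> N
  P4: D <- G -> N
  P5: D <- V <- G -> N
  P6: D <- V -> C <- J -> N
  P7: D <- V -> C <- M <- J -> N
  P8: D <- V -> N
Condition 1 (no descendant of D in the set): holds — descendants of D are {N}; none are in {G, V}.
Condition 2 (every backdoor path blocked by {G, V}):
  P1: blocked at fork node G ∈ conditioning set.
  P2: blocked at fork node G ∈ conditioning set.
  P3: blocked at fork node G ∈ conditioning set.
  P4: blocked at fork node G ∈ conditioning set.
  P5: blocked at chain node V ∈ conditioning set.
  P6: blocked at fork node V ∈ conditioning set.
  P7: blocked at fork node V ∈ conditioning set.
  P8: blocked at fork node V ∈ conditioning set.
{G, V} satisfies the backdoor criterion.

Yes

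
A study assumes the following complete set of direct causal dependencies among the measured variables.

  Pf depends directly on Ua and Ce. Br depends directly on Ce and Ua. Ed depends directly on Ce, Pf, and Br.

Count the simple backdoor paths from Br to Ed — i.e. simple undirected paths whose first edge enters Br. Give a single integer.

4

A backdoor path from Br to Ed is any simple undirected path whose first edge points into Br (i.e. leaves Br via a parent).
Parents of Br: {Ce, Ua}.
Enumerating:
  P1: Br <- Ua -> Pf <- Ce -> Ed
  P2: Br <- Ua -> Pf -> Ed
  P3: Br <- Ce -> Pf -> Ed
  P4: Br <- Ce -> Ed
That exhausts the simple backdoor paths. Count: 4.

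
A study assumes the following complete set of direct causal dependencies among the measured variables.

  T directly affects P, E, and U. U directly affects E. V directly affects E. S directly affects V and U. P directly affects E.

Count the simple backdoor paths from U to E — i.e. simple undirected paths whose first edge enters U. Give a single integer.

A backdoor path from U to E is any simple undirected path whose first edge points into U (i.e. leaves U via a parent).
Parents of U: {S, T}.
Enumerating:
  P1: U <- S -> V -> E
  P2: U <- T -> P -> E
  P3: U <- T -> E
That exhausts the simple backdoor paths. Count: 3.

3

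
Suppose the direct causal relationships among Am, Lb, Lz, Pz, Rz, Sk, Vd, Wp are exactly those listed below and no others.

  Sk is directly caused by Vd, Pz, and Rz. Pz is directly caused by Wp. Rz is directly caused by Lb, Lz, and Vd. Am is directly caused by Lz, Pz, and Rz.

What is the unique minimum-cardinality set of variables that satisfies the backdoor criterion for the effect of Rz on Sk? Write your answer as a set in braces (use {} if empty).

{Vd}

Variables eligible for adjustment (non-descendants of Rz, excluding Rz and Sk): {Lb, Lz, Pz, Vd, Wp}.
Backdoor paths from Rz to Sk:
  P1: Rz <- Vd -> Sk
  P2: Rz <- Lz -> Am <- Pz -> Sk
The empty set is not sufficient: P1 (Rz <- Vd -> Sk) has no collider blocking it and no conditioned non-collider, so it is open.
Try {Vd}:
  P1: blocked at fork node Vd ∈ conditioning set.
  P2: blocked at collider Am (neither it nor any descendant is in the conditioning set).
{Vd} contains no descendant of Rz and blocks every backdoor path.
No other singleton works — e.g. {Wp} leaves P1 open — so {Vd} is the unique smallest valid adjustment set.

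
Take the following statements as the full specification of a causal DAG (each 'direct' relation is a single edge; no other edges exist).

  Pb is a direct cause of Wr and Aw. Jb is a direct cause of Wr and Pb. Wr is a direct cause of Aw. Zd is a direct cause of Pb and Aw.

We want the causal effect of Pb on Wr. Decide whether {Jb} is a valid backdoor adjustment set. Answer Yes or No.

Yes

Backdoor paths from Pb to Wr (paths whose first edge points into Pb):
  P1: Pb <- Zd -> Aw <- Wr
  P2: Pb <- Jb -> Wr
Condition 1 (no descendant of Pb in the set): holds — descendants of Pb are {Aw, Wr}; none are in {Jb}.
Condition 2 (every backdoor path blocked by {Jb}):
  P1: blocked at collider Aw (neither it nor any descendant is in the conditioning set).
  P2: blocked at fork node Jb ∈ conditioning set.
{Jb} satisfies the backdoor criterion.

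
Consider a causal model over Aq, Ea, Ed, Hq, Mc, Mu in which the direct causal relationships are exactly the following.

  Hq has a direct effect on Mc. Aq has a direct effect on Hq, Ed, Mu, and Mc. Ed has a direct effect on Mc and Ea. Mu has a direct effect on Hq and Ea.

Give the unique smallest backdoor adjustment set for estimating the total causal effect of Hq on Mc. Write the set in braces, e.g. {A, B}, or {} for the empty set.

{Aq}

Variables eligible for adjustment (non-descendants of Hq, excluding Hq and Mc): {Aq, Ea, Ed, Mu}.
Backdoor paths from Hq to Mc:
  P1: Hq <- Aq -> Ed -> Mc
  P2: Hq <- Aq -> Mu -> Ea <- Ed -> Mc
  P3: Hq <- Aq -> Mc
  P4: Hq <- Mu <- Aq -> Ed -> Mc
  P5: Hq <- Mu <- Aq -> Mc
  P6: Hq <- Mu -> Ea <- Ed <- Aq -> Mc
  P7: Hq <- Mu -> Ea <- Ed -> Mc
The empty set is not sufficient: P1 (Hq <- Aq -> Ed -> Mc) has no collider blocking it and no conditioned non-collider, so it is open.
Try {Aq}:
  P1: blocked at fork node Aq ∈ conditioning set.
  P2: blocked at fork node Aq ∈ conditioning set.
  P3: blocked at fork node Aq ∈ conditioning set.
  P4: blocked at fork node Aq ∈ conditioning set.
  P5: blocked at fork node Aq ∈ conditioning set.
  P6: blocked at collider Ea (neither it nor any descendant is in the conditioning set).
  P7: blocked at collider Ea (neither it nor any descendant is in the conditioning set).
{Aq} contains no descendant of Hq and blocks every backdoor path.
No other singleton works — e.g. {Ed} leaves P3 open — so {Aq} is the unique smallest valid adjustment set.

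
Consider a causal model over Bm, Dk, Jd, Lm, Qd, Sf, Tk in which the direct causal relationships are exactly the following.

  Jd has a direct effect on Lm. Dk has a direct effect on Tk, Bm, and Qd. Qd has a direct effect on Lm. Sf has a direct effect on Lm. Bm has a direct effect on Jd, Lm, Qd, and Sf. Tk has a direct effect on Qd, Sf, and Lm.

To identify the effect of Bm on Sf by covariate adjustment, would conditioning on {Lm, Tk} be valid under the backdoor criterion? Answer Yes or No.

No

Backdoor paths from Bm to Sf (paths whose first edge points into Bm):
  P1: Bm <- Dk -> Tk -> Qd -> Lm <- Sf
  P2: Bm <- Dk -> Tk -> Sf
  P3: Bm <- Dk -> Tk -> Lm <- Sf
  P4: Bm <- Dk -> Qd <- Tk -> Sf
  P5: Bm <- Dk -> Qd <- Tk -> Lm <- Sf
  P6: Bm <- Dk -> Qd -> Lm <- Tk -> Sf
  P7: Bm <- Dk -> Qd -> Lm <- Sf
Condition 1 (no descendant of Bm in the set): FAILS — Lm is a descendant of Bm.
Condition 2 (every backdoor path blocked by {Lm, Tk}):
  P1: blocked at chain node Tk ∈ conditioning set.
  P2: blocked at chain node Tk ∈ conditioning set.
  P3: blocked at chain node Tk ∈ conditioning set.
  P4: blocked at fork node Tk ∈ conditioning set.
  P5: blocked at fork node Tk ∈ conditioning set.
  P6: blocked at fork node Tk ∈ conditioning set.
  P7: open — collider(s) Lm are conditioned on (or have a conditioned descendant) and no non-collider on the path is in the set.
{Lm, Tk} does not satisfy the backdoor criterion.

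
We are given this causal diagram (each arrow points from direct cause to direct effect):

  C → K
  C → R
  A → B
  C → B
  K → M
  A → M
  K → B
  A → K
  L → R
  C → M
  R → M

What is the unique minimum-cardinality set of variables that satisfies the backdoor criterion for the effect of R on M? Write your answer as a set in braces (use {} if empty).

Variables eligible for adjustment (non-descendants of R, excluding R and M): {A, B, C, K, L}.
Backdoor paths from R to M:
  P1: R <- C -> K <- A -> M
  P2: R <- C -> K -> B <- A -> M
  P3: R <- C -> K -> M
  P4: R <- C -> B <- A -> K -> M
  P5: R <- C -> B <- A -> M
  P6: R <- C -> B <- K <- A -> M
  P7: R <- C -> B <- K -> M
  P8: R <- C -> M
The empty set is not sufficient: P3 (R <- C -> K -> M) has no collider blocking it and no conditioned non-collider, so it is open.
Try {C}:
  P1: blocked at fork node C ∈ conditioning set.
  P2: blocked at fork node C ∈ conditioning set.
  P3: blocked at fork node C ∈ conditioning set.
  P4: blocked at fork node C ∈ conditioning set.
  P5: blocked at fork node C ∈ conditioning set.
  P6: blocked at fork node C ∈ conditioning set.
  P7: blocked at fork node C ∈ conditioning set.
  P8: blocked at fork node C ∈ conditioning set.
{C} contains no descendant of R and blocks every backdoor path.
No other singleton works — e.g. {A} leaves P3 open — so {C} is the unique smallest valid adjustment set.

{C}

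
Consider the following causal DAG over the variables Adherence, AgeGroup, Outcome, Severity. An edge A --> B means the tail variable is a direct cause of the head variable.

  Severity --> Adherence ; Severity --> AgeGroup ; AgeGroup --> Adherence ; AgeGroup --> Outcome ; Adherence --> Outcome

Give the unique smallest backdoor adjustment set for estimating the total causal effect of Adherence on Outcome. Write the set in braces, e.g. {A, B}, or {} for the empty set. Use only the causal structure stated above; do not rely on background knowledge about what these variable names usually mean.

{AgeGroup}

Variables eligible for adjustment (non-descendants of Adherence, excluding Adherence and Outcome): {AgeGroup, Severity}.
Backdoor paths from Adherence to Outcome:
  P1: Adherence <- Severity -> AgeGroup -> Outcome
  P2: Adherence <- AgeGroup -> Outcome
The empty set is not sufficient: P1 (Adherence <- Severity -> AgeGroup -> Outcome) has no collider blocking it and no conditioned non-collider, so it is open.
Try {AgeGroup}:
  P1: blocked at chain node AgeGroup ∈ conditioning set.
  P2: blocked at fork node AgeGroup ∈ conditioning set.
{AgeGroup} contains no descendant of Adherence and blocks every backdoor path.
No other singleton works — e.g. {Severity} leaves P2 open — so {AgeGroup} is the unique smallest valid adjustment set.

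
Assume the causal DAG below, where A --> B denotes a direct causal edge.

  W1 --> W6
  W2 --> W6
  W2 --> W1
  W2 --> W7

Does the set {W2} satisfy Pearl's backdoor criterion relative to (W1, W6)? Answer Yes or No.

Yes

Backdoor paths from W1 to W6 (paths whose first edge points into W1):
  P1: W1 <- W2 -> W6
Condition 1 (no descendant of W1 in the set): holds — descendants of W1 are {W6}; none are in {W2}.
Condition 2 (every backdoor path blocked by {W2}):
  P1: blocked at fork node W2 ∈ conditioning set.
{W2} satisfies the backdoor criterion.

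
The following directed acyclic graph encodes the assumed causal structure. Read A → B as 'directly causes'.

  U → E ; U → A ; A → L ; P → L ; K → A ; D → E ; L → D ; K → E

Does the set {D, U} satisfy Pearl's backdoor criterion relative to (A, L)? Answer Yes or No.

Backdoor paths from A to L (paths whose first edge points into A):
  P1: A <- K -> E <- D <- L
  P2: A <- U -> E <- D <- L
Condition 1 (no descendant of A in the set): FAILS — D is a descendant of A.
Condition 2 (every backdoor path blocked by {D, U}):
  P1: blocked at collider E (neither it nor any descendant is in the conditioning set).
  P2: blocked at fork node U ∈ conditioning set.
{D, U} does not satisfy the backdoor criterion.

No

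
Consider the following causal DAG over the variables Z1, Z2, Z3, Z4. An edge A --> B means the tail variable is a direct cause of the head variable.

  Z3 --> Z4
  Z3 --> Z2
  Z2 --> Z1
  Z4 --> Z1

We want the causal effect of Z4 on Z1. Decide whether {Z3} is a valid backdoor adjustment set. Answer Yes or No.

Yes

Backdoor paths from Z4 to Z1 (paths whose first edge points into Z4):
  P1: Z4 <- Z3 -> Z2 -> Z1
Condition 1 (no descendant of Z4 in the set): holds — descendants of Z4 are {Z1}; none are in {Z3}.
Condition 2 (every backdoor path blocked by {Z3}):
  P1: blocked at fork node Z3 ∈ conditioning set.
{Z3} satisfies the backdoor criterion.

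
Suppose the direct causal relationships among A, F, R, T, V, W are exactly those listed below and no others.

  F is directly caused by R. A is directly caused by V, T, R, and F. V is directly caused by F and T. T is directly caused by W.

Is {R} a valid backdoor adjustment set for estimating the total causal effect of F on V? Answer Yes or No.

Yes

Backdoor paths from F to V (paths whose first edge points into F):
  P1: F <- R -> A <- T -> V
  P2: F <- R -> A <- V
Condition 1 (no descendant of F in the set): holds — descendants of F are {A, V}; none are in {R}.
Condition 2 (every backdoor path blocked by {R}):
  P1: blocked at fork node R ∈ conditioning set.
  P2: blocked at fork node R ∈ conditioning set.
{R} satisfies the backdoor criterion.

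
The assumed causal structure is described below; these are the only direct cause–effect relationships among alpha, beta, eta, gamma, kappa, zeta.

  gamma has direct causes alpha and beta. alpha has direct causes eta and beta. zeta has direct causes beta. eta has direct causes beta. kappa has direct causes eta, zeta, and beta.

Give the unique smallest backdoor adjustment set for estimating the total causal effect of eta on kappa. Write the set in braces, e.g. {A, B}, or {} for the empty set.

Variables eligible for adjustment (non-descendants of eta, excluding eta and kappa): {beta, zeta}.
Backdoor paths from eta to kappa:
  P1: eta <- beta -> zeta -> kappa
  P2: eta <- beta -> kappa
The empty set is not sufficient: P1 (eta <- beta -> zeta -> kappa) has no collider blocking it and no conditioned non-collider, so it is open.
Try {beta}:
  P1: blocked at fork node beta ∈ conditioning set.
  P2: blocked at fork node beta ∈ conditioning set.
{beta} contains no descendant of eta and blocks every backdoor path.
No other singleton works — e.g. {zeta} leaves P2 open — so {beta} is the unique smallest valid adjustment set.

{beta}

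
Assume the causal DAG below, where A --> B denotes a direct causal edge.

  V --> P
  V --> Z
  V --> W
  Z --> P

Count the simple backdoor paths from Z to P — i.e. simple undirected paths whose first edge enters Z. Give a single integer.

A backdoor path from Z to P is any simple undirected path whose first edge points into Z (i.e. leaves Z via a parent).
Parents of Z: {V}.
Enumerating:
  P1: Z <- V -> P
That exhausts the simple backdoor paths. Count: 1.

1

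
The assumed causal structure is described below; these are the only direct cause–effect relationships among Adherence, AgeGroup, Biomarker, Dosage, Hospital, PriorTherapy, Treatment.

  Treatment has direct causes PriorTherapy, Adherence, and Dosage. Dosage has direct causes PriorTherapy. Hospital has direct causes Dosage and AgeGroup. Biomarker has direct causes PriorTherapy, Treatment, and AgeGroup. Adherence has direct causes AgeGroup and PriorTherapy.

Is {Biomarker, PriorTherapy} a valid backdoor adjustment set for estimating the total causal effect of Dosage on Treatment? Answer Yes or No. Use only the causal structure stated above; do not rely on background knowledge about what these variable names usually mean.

No

Backdoor paths from Dosage to Treatment (paths whose first edge points into Dosage):
  P1: Dosage <- PriorTherapy -> Adherence <- AgeGroup -> Biomarker <- Treatment
  P2: Dosage <- PriorTherapy -> Adherence -> Treatment
  P3: Dosage <- PriorTherapy -> Treatment
  P4: Dosage <- PriorTherapy -> Biomarker <- AgeGroup -> Adherence -> Treatment
  P5: Dosage <- PriorTherapy -> Biomarker <- Treatment
Condition 1 (no descendant of Dosage in the set): FAILS — Biomarker is a descendant of Dosage.
Condition 2 (every backdoor path blocked by {Biomarker, PriorTherapy}):
  P1: blocked at fork node PriorTherapy ∈ conditioning set.
  P2: blocked at fork node PriorTherapy ∈ conditioning set.
  P3: blocked at fork node PriorTherapy ∈ conditioning set.
  P4: blocked at fork node PriorTherapy ∈ conditioning set.
  P5: blocked at fork node PriorTherapy ∈ conditioning set.
{Biomarker, PriorTherapy} does not satisfy the backdoor criterion.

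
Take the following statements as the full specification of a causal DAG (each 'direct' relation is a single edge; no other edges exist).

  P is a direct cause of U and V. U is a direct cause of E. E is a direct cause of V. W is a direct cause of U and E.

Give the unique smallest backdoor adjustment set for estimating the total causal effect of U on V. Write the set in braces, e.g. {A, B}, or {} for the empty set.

{P, W}

Variables eligible for adjustment (non-descendants of U, excluding U and V): {P, W}.
Backdoor paths from U to V:
  P1: U <- W -> E -> V
  P2: U <- P -> V
The empty set is not sufficient: P1 (U <- W -> E -> V) has no collider blocking it and no conditioned non-collider, so it is open.
Try {P, W}:
  P1: blocked at fork node W ∈ conditioning set.
  P2: blocked at fork node P ∈ conditioning set.
{P, W} contains no descendant of U and blocks every backdoor path.
Every element of {P, W} is needed (dropping P leaves P2 open; dropping W leaves P1 open), so no proper subset is valid.
Among all size-2 subsets of the eligible variables, only {P, W} blocks every backdoor path, so it is the unique smallest valid adjustment set.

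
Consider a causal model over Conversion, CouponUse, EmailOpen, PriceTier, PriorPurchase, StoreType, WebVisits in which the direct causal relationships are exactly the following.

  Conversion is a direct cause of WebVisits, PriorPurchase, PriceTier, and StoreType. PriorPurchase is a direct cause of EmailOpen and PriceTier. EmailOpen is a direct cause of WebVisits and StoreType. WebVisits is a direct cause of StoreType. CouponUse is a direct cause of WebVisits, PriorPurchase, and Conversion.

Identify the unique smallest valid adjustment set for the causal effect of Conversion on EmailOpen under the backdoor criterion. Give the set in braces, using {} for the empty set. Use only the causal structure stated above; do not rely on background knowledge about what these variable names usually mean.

Variables eligible for adjustment (non-descendants of Conversion, excluding Conversion and EmailOpen): {CouponUse}.
Backdoor paths from Conversion to EmailOpen:
  P1: Conversion <- CouponUse -> PriorPurchase -> EmailOpen
  P2: Conversion <- CouponUse -> WebVisits <- EmailOpen
  P3: Conversion <- CouponUse -> WebVisits -> StoreType <- EmailOpen
The empty set is not sufficient: P1 (Conversion <- CouponUse -> PriorPurchase -> EmailOpen) has no collider blocking it and no conditioned non-collider, so it is open.
Try {CouponUse}:
  P1: blocked at fork node CouponUse ∈ conditioning set.
  P2: blocked at fork node CouponUse ∈ conditioning set.
  P3: blocked at fork node CouponUse ∈ conditioning set.
{CouponUse} contains no descendant of Conversion and blocks every backdoor path.
{CouponUse} is the unique smallest valid adjustment set.

{CouponUse}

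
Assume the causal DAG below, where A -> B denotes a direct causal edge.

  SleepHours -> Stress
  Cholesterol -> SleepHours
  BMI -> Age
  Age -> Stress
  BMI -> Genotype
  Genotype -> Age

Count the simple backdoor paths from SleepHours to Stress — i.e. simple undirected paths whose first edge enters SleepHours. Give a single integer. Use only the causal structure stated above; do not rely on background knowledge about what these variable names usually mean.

A backdoor path from SleepHours to Stress is any simple undirected path whose first edge points into SleepHours (i.e. leaves SleepHours via a parent).
Parents of SleepHours: {Cholesterol}.
No simple path from any parent of SleepHours reaches Stress without revisiting SleepHours, so there are no backdoor paths.

0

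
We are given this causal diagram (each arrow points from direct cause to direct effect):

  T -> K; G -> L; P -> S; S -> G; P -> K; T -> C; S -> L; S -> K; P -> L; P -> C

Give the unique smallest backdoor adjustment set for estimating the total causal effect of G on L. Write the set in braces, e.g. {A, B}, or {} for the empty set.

{S}

Variables eligible for adjustment (non-descendants of G, excluding G and L): {C, K, P, S, T}.
Backdoor paths from G to L:
  P1: G <- S <- P -> L
  P2: G <- S -> L
  P3: G <- S -> K <- P -> L
  P4: G <- S -> K <- T -> C <- P -> L
The empty set is not sufficient: P1 (G <- S <- P -> L) has no collider blocking it and no conditioned non-collider, so it is open.
Try {S}:
  P1: blocked at chain node S ∈ conditioning set.
  P2: blocked at fork node S ∈ conditioning set.
  P3: blocked at fork node S ∈ conditioning set.
  P4: blocked at fork node S ∈ conditioning set.
{S} contains no descendant of G and blocks every backdoor path.
No other singleton works — e.g. {P} leaves P2 open — so {S} is the unique smallest valid adjustment set.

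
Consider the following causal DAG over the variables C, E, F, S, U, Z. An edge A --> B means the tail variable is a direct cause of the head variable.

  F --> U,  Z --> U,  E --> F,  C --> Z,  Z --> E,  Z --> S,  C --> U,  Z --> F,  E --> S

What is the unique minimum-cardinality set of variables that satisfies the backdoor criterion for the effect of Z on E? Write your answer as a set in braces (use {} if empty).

{}

Variables eligible for adjustment (non-descendants of Z, excluding Z and E): {C}.
Backdoor paths from Z to E:
  P1: Z <- C -> U <- F <- E
Each backdoor path contains an unconditioned collider, so every path is already blocked with the empty conditioning set:
  P1: blocked at collider U (neither it nor any descendant is in the conditioning set).
The empty set is therefore the unique smallest valid set.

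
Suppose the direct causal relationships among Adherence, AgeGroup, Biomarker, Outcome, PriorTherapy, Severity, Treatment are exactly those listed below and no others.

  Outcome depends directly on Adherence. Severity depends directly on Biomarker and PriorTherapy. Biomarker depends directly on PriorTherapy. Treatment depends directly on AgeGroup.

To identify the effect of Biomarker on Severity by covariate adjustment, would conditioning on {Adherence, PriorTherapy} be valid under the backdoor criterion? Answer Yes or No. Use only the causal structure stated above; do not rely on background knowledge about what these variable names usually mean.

Yes

Backdoor paths from Biomarker to Severity (paths whose first edge points into Biomarker):
  P1: Biomarker <- PriorTherapy -> Severity
Condition 1 (no descendant of Biomarker in the set): holds — descendants of Biomarker are {Severity}; none are in {Adherence, PriorTherapy}.
Condition 2 (every backdoor path blocked by {Adherence, PriorTherapy}):
  P1: blocked at fork node PriorTherapy ∈ conditioning set.
{Adherence, PriorTherapy} satisfies the backdoor criterion.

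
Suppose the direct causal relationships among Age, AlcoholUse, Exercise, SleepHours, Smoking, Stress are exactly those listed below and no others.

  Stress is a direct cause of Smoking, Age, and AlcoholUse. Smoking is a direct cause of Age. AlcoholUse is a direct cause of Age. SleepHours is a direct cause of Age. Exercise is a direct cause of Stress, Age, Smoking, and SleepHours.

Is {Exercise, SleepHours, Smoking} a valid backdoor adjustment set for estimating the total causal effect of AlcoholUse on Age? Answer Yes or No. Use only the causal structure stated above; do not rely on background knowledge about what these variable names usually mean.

No

Backdoor paths from AlcoholUse to Age (paths whose first edge points into AlcoholUse):
  P1: AlcoholUse <- Stress <- Exercise -> SleepHours -> Age
  P2: AlcoholUse <- Stress <- Exercise -> Smoking -> Age
  P3: AlcoholUse <- Stress <- Exercise -> Age
  P4: AlcoholUse <- Stress -> Smoking <- Exercise -> SleepHours -> Age
  P5: AlcoholUse <- Stress -> Smoking <- Exercise -> Age
  P6: AlcoholUse <- Stress -> Smoking -> Age
  P7: AlcoholUse <- Stress -> Age
Condition 1 (no descendant of AlcoholUse in the set): holds — descendants of AlcoholUse are {Age}; none are in {Exercise, SleepHours, Smoking}.
Condition 2 (every backdoor path blocked by {Exercise, SleepHours, Smoking}):
  P1: blocked at fork node Exercise ∈ conditioning set.
  P2: blocked at fork node Exercise ∈ conditioning set.
  P3: blocked at fork node Exercise ∈ conditioning set.
  P4: blocked at fork node Exercise ∈ conditioning set.
  P5: blocked at fork node Exercise ∈ conditioning set.
  P6: blocked at chain node Smoking ∈ conditioning set.
  P7: open — no interior node is in the conditioning set.
{Exercise, SleepHours, Smoking} does not satisfy the backdoor criterion.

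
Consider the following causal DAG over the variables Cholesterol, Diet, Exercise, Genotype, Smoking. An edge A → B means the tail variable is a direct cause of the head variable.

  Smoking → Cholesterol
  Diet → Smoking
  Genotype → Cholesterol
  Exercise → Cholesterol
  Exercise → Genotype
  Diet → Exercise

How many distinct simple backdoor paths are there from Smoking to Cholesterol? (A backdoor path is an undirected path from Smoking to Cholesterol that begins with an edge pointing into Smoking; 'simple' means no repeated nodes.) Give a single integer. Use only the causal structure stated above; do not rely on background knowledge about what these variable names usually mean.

2

A backdoor path from Smoking to Cholesterol is any simple undirected path whose first edge points into Smoking (i.e. leaves Smoking via a parent).
Parents of Smoking: {Diet}.
Enumerating:
  P1: Smoking <- Diet -> Exercise -> Genotype -> Cholesterol
  P2: Smoking <- Diet -> Exercise -> Cholesterol
That exhausts the simple backdoor paths. Count: 2.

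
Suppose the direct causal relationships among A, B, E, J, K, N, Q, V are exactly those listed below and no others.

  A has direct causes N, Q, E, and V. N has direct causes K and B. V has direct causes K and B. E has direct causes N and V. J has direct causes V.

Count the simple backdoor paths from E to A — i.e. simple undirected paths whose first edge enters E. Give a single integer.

A backdoor path from E to A is any simple undirected path whose first edge points into E (i.e. leaves E via a parent).
Parents of E: {N, V}.
Enumerating:
  P1: E <- V <- K -> N -> A
  P2: E <- V <- B -> N -> A
  P3: E <- V -> A
  P4: E <- N <- K -> V -> A
  P5: E <- N <- B -> V -> A
  P6: E <- N -> A
That exhausts the simple backdoor paths. Count: 6.

6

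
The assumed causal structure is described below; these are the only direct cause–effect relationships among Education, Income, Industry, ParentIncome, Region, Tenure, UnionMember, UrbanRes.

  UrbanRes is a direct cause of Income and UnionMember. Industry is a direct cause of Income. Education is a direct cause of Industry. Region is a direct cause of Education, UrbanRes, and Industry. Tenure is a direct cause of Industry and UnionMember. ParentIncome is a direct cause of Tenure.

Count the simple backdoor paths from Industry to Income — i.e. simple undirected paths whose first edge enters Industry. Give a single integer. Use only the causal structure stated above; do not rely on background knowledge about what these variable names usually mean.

3

A backdoor path from Industry to Income is any simple undirected path whose first edge points into Industry (i.e. leaves Industry via a parent).
Parents of Industry: {Education, Region, Tenure}.
Enumerating:
  P1: Industry <- Region -> UrbanRes -> Income
  P2: Industry <- Tenure -> UnionMember <- UrbanRes -> Income
  P3: Industry <- Education <- Region -> UrbanRes -> Income
That exhausts the simple backdoor paths. Count: 3.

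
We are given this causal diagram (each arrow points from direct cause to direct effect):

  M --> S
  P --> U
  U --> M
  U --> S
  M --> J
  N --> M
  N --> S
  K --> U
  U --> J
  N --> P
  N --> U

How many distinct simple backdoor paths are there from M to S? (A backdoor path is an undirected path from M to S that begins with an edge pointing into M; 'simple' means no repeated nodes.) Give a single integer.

A backdoor path from M to S is any simple undirected path whose first edge points into M (i.e. leaves M via a parent).
Parents of M: {N, U}.
Enumerating:
  P1: M <- N -> P -> U -> S
  P2: M <- N -> U -> S
  P3: M <- N -> S
  P4: M <- U <- N -> S
  P5: M <- U <- P <- N -> S
  P6: M <- U -> S
That exhausts the simple backdoor paths. Count: 6.

6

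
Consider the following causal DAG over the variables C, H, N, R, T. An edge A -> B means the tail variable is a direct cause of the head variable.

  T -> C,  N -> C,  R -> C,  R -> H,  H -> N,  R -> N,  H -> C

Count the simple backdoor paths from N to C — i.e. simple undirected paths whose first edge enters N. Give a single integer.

A backdoor path from N to C is any simple undirected path whose first edge points into N (i.e. leaves N via a parent).
Parents of N: {H, R}.
Enumerating:
  P1: N <- R -> H -> C
  P2: N <- R -> C
  P3: N <- H <- R -> C
  P4: N <- H -> C
That exhausts the simple backdoor paths. Count: 4.

4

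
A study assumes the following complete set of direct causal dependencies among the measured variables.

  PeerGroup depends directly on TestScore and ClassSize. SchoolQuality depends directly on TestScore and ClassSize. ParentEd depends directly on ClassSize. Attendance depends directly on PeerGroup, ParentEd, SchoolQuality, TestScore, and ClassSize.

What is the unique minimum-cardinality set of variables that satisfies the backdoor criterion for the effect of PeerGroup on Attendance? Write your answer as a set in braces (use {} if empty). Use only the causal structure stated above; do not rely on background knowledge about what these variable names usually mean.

{ClassSize, TestScore}

Variables eligible for adjustment (non-descendants of PeerGroup, excluding PeerGroup and Attendance): {ClassSize, ParentEd, SchoolQuality, TestScore}.
Backdoor paths from PeerGroup to Attendance:
  P1: PeerGroup <- ClassSize -> ParentEd -> Attendance
  P2: PeerGroup <- ClassSize -> SchoolQuality <- TestScore -> Attendance
  P3: PeerGroup <- ClassSize -> SchoolQuality -> Attendance
  P4: PeerGroup <- ClassSize -> Attendance
  P5: PeerGroup <- TestScore -> SchoolQuality <- ClassSize -> ParentEd -> Attendance
  P6: PeerGroup <- TestScore -> SchoolQuality <- ClassSize -> Attendance
  P7: PeerGroup <- TestScore -> SchoolQuality -> Attendance
  P8: PeerGroup <- TestScore -> Attendance
The empty set is not sufficient: P1 (PeerGroup <- ClassSize -> ParentEd -> Attendance) has no collider blocking it and no conditioned non-collider, so it is open.
Try {ClassSize, TestScore}:
  P1: blocked at fork node ClassSize ∈ conditioning set.
  P2: blocked at fork node ClassSize ∈ conditioning set.
  P3: blocked at fork node ClassSize ∈ conditioning set.
  P4: blocked at fork node ClassSize ∈ conditioning set.
  P5: blocked at fork node TestScore ∈ conditioning set.
  P6: blocked at fork node TestScore ∈ conditioning set.
  P7: blocked at fork node TestScore ∈ conditioning set.
  P8: blocked at fork node TestScore ∈ conditioning set.
{ClassSize, TestScore} contains no descendant of PeerGroup and blocks every backdoor path.
Every element of {ClassSize, TestScore} is needed (dropping ClassSize leaves P1 open; dropping TestScore leaves P7 open), so no proper subset is valid.
Among all size-2 subsets of the eligible variables, only {ClassSize, TestScore} blocks every backdoor path, so it is the unique smallest valid adjustment set.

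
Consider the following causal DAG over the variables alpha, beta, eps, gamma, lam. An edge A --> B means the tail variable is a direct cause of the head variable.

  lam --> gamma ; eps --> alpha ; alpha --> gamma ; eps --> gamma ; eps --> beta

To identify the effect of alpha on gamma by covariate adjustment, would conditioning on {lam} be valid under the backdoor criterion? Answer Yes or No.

No

Backdoor paths from alpha to gamma (paths whose first edge points into alpha):
  P1: alpha <- eps -> gamma
Condition 1 (no descendant of alpha in the set): holds — descendants of alpha are {gamma}; none are in {lam}.
Condition 2 (every backdoor path blocked by {lam}):
  P1: open — no interior node is in the conditioning set.
{lam} does not satisfy the backdoor criterion.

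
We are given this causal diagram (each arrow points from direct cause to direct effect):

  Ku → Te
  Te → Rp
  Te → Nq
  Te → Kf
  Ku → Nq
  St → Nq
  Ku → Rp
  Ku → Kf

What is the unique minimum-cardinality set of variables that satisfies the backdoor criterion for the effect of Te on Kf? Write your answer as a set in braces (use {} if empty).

Variables eligible for adjustment (non-descendants of Te, excluding Te and Kf): {Ku, St}.
Backdoor paths from Te to Kf:
  P1: Te <- Ku -> Kf
The empty set is not sufficient: P1 (Te <- Ku -> Kf) has no collider blocking it and no conditioned non-collider, so it is open.
Try {Ku}:
  P1: blocked at fork node Ku ∈ conditioning set.
{Ku} contains no descendant of Te and blocks every backdoor path.
No other singleton works — e.g. {St} leaves P1 open — so {Ku} is the unique smallest valid adjustment set.

{Ku}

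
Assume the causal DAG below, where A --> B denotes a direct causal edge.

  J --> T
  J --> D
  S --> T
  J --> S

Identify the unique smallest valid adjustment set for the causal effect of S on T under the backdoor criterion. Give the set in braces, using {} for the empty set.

Variables eligible for adjustment (non-descendants of S, excluding S and T): {D, J}.
Backdoor paths from S to T:
  P1: S <- J -> T
The empty set is not sufficient: P1 (S <- J -> T) has no collider blocking it and no conditioned non-collider, so it is open.
Try {J}:
  P1: blocked at fork node J ∈ conditioning set.
{J} contains no descendant of S and blocks every backdoor path.
No other singleton works — e.g. {D} leaves P1 open — so {J} is the unique smallest valid adjustment set.

{J}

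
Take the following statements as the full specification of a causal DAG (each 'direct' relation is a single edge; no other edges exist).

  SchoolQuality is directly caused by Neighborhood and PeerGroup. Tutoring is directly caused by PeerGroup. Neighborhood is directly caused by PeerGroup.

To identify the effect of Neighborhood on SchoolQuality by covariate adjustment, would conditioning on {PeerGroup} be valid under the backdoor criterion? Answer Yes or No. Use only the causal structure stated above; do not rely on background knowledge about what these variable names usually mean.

Backdoor paths from Neighborhood to SchoolQuality (paths whose first edge points into Neighborhood):
  P1: Neighborhood <- PeerGroup -> SchoolQuality
Condition 1 (no descendant of Neighborhood in the set): holds — descendants of Neighborhood are {SchoolQuality}; none are in {PeerGroup}.
Condition 2 (every backdoor path blocked by {PeerGroup}):
  P1: blocked at fork node PeerGroup ∈ conditioning set.
{PeerGroup} satisfies the backdoor criterion.

Yes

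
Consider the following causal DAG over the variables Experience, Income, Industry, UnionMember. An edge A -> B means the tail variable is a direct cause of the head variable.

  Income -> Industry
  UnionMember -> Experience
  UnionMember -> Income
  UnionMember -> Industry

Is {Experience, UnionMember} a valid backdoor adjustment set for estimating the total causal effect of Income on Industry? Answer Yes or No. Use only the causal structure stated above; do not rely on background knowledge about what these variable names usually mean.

Yes

Backdoor paths from Income to Industry (paths whose first edge points into Income):
  P1: Income <- UnionMember -> Industry
Condition 1 (no descendant of Income in the set): holds — descendants of Income are {Industry}; none are in {Experience, UnionMember}.
Condition 2 (every backdoor path blocked by {Experience, UnionMember}):
  P1: blocked at fork node UnionMember ∈ conditioning set.
{Experience, UnionMember} satisfies the backdoor criterion.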